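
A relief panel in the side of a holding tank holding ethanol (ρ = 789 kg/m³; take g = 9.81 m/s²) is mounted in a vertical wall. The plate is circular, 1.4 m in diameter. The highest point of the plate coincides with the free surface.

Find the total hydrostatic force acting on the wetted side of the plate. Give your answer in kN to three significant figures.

γ = ρg = 789 × 9.81 / 1000 = 7.74009 kN/m³.
The centroid is at the centre, 0.7 m below the top of the plate, so the centroid depth is h_c = 0.7 m.
A = π(0.7)² = 1.53938 m².
Resultant F = γ·h_c·A = 7.74009 × 0.7 × 1.53938 = 8.34046 kN.

F ≈ 8.34 kN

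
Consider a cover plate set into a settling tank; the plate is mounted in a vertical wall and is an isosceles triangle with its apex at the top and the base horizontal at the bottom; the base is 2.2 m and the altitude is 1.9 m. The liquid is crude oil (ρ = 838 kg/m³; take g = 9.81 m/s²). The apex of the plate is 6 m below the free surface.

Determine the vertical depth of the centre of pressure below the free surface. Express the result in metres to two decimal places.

h_p = 7.29 m

γ = ρg = 838 × 9.81 / 1000 = 8.22078 kN/m³.
With the apex up, the centroid sits 2h/3 = 2 × 1.9/3 = 1.26667 m below the apex, so the centroid depth is h_c = 6 + 1.26667 = 7.26667 m.
A = ½ × 2.2 × 1.9 = 2.09 m².
Resultant F = γ·h_c·A = 8.22078 × 7.26667 × 2.09 = 124.852 kN.
I_c = b·h³/36 = 2.2 × 1.9³/36 = 0.419161 m⁴.
Centre of pressure: y_p = y_c + I_c/(y_c·A) = 7.26667 + 0.419161/(7.26667 × 2.09) = 7.26667 + 0.0275994 = 7.29427 m along the plane.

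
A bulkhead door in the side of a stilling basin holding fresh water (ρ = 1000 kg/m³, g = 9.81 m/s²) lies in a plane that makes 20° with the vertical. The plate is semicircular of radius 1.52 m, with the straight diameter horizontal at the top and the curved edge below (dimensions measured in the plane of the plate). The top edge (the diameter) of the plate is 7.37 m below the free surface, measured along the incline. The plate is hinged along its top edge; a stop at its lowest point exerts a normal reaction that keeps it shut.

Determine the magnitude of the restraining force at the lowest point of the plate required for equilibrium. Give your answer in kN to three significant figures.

P ≈ 117 kN

γ = ρg = 1000 × 9.81 = 9810 N/m³ = 9.81 kN/m³.
The plate makes 20° with the vertical, i.e. θ = 90° − 20° = 70° to the horizontal. Measuring y along the incline from the free-surface line, vertical depth h = y·sinθ with sinθ = 0.939693.
The centroid of a semicircle lies 4r/(3π) = 0.645108 m from the diameter, here below the top edge, so y_c = 7.37 + 0.645108 = 8.01511 m and h_c = 8.01511 × 0.939693 = 7.53174 m.
A = πr²/2 = π × 1.52²/2 = 3.62917 m².
Resultant F = γ·h_c·A = 9.81 × 7.53174 × 3.62917 = 268.146 kN.
I_c = (π/8 − 8/(9π))·r⁴ = 0.109757 × 1.52⁴ = 0.585877 m⁴.
Centre of pressure: y_p = y_c + I_c/(y_c·A) = 8.01511 + 0.585877/(8.01511 × 3.62917) = 8.01511 + 0.0201414 = 8.03525 m along the plane.
The resultant acts 0.645108 + 0.0201414 = 0.665249 m (along the plate) below the hinge at the top edge, so the moment about the hinge is M = F × 0.665249 = 268.146 × 0.665249 = 178.384 kN·m.
A normal force at the bottom, 1.52 m from the hinge, must supply this moment: P = 178.384/1.52 = 117.358 kN.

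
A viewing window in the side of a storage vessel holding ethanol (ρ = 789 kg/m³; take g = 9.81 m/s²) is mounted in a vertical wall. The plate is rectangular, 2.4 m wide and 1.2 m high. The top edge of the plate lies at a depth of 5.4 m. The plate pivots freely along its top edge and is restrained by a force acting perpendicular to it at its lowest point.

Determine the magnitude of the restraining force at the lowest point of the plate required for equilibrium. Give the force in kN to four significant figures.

P ≈ 69.10 kN

γ = ρg = 789 × 9.81 / 1000 = 7.74009 kN/m³.
The centroid lies 1.2/2 = 0.6 m below the top edge, so the centroid depth is h_c = 5.4 + 0.6 = 6 m.
A = 2.4 × 1.2 = 2.88 m².
Resultant F = γ·h_c·A = 7.74009 × 6 × 2.88 = 133.749 kN.
I_c = b·h³/12 = 2.4 × 1.2³/12 = 0.3456 m⁴.
Centre of pressure: y_p = y_c + I_c/(y_c·A) = 6 + 0.3456/(6 × 2.88) = 6 + 0.02 = 6.02 m along the plane.
The resultant acts 0.6 + 0.02 = 0.62 m (along the plate) below the hinge at the top edge, so the moment about the hinge is M = F × 0.62 = 133.749 × 0.62 = 82.9244 kN·m.
A normal force at the bottom, 1.2 m from the hinge, must supply this moment: P = 82.9244/1.2 = 69.1037 kN.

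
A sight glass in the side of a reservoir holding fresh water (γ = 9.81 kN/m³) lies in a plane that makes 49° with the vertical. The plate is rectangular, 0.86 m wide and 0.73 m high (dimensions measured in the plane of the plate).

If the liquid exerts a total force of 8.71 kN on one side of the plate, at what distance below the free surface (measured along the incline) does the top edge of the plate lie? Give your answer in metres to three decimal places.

y_top ≈ 1.791 m

γ = 9.81 kN/m³.
A = 0.86 × 0.73 = 0.6278 m².
From F = γ·h_c·A, the centroid depth is h_c = 8.71/(9.81 × 0.6278) = 1.41426 m.
The plate makes 49° with the vertical, i.e. θ = 90° − 49° = 41° to the horizontal. Measuring y along the incline from the free-surface line, vertical depth h = y·sinθ with sinθ = 0.656059.
Along the incline, y_c = h_c/sinθ = 1.41426/0.656059 = 2.15569 m.
The centroid lies 0.73/2 = 0.365 m below the top edge, so the top edge sits at y_top = 2.15569 − 0.365 = 1.79069 m along the incline.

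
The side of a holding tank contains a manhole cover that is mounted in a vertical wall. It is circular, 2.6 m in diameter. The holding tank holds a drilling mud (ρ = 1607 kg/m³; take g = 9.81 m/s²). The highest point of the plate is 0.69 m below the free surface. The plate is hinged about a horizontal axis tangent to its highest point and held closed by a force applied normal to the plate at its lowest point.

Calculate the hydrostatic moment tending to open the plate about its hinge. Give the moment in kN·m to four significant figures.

γ = ρg = 1607 × 9.81 / 1000 = 15.76467 kN/m³.
The centroid is at the centre, 1.3 m below the top of the plate, so the centroid depth is h_c = 0.69 + 1.3 = 1.99 m.
A = π(1.3)² = 5.30929 m².
Resultant F = γ·h_c·A = 15.76467 × 1.99 × 5.30929 = 166.561 kN.
I_c = πr⁴/4 = π × 1.3⁴/4 = 2.24318 m⁴.
Centre of pressure: y_p = y_c + I_c/(y_c·A) = 1.99 + 2.24318/(1.99 × 5.30929) = 1.99 + 0.212312 = 2.20231 m along the plane.
The resultant acts 1.3 + 0.212312 = 1.51231 m (along the plate) below the hinge at the top edge, so the moment about the hinge is M = F × 1.51231 = 166.561 × 1.51231 = 251.892 kN·m.

M ≈ 251.9 kN·m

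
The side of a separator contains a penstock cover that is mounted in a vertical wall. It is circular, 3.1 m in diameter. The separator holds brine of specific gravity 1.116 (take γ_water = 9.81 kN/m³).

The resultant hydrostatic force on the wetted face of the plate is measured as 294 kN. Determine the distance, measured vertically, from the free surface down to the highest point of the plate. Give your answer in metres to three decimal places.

d_top ≈ 2.008 m

γ = 1.116 × 9.81 = 10.94796 kN/m³.
A = π(1.55)² = 7.54768 m².
From F = γ·h_c·A, the centroid depth is h_c = 294/(10.94796 × 7.54768) = 3.55796 m.
The centroid is at the centre, 1.55 m below the top of the plate, so the highest point sits at h_top = 3.55796 − 1.55 = 2.00796 m below the surface.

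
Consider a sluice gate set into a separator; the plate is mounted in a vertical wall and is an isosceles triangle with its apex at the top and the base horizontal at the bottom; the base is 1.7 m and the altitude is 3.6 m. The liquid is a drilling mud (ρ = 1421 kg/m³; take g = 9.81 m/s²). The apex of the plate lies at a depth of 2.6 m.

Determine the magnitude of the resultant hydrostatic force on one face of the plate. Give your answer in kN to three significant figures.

γ = ρg = 1421 × 9.81 / 1000 = 13.94001 kN/m³.
With the apex up, the centroid sits 2h/3 = 2 × 3.6/3 = 2.4 m below the apex, so the centroid depth is h_c = 2.6 + 2.4 = 5 m.
A = ½ × 1.7 × 3.6 = 3.06 m².
Resultant F = γ·h_c·A = 13.94001 × 5 × 3.06 = 213.282 kN.

F ≈ 213 kN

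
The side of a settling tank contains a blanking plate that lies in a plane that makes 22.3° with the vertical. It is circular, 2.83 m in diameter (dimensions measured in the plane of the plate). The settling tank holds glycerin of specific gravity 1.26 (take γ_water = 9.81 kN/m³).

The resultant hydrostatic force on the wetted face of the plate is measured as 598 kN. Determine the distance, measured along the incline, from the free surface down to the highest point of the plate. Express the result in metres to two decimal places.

γ = 1.26 × 9.81 = 12.3606 kN/m³.
A = π(1.415)² = 6.29018 m².
From F = γ·h_c·A, the centroid depth is h_c = 598/(12.3606 × 6.29018) = 7.69128 m.
The plate makes 22.3° with the vertical, i.e. θ = 90° − 22.3° = 67.7° to the horizontal. Measuring y along the incline from the free-surface line, vertical depth h = y·sinθ with sinθ = 0.925210.
Along the incline, y_c = h_c/sinθ = 7.69128/0.925210 = 8.31301 m.
The centroid is at the centre, 1.415 m below the top of the plate, so the highest point sits at y_top = 8.31301 − 1.415 = 6.89801 m along the incline.

y_top ≈ 6.90 m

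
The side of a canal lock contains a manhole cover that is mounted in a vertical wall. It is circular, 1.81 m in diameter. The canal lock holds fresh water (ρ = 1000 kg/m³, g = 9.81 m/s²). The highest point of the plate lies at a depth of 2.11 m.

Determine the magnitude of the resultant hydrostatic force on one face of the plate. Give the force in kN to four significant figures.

F ≈ 76.10 kN

γ = ρg = 1000 × 9.81 = 9810 N/m³ = 9.81 kN/m³.
The centroid is at the centre, 0.905 m below the top of the plate, so the centroid depth is h_c = 2.11 + 0.905 = 3.015 m.
A = π(0.905)² = 2.57304 m².
Resultant F = γ·h_c·A = 9.81 × 3.015 × 2.57304 = 76.1032 kN.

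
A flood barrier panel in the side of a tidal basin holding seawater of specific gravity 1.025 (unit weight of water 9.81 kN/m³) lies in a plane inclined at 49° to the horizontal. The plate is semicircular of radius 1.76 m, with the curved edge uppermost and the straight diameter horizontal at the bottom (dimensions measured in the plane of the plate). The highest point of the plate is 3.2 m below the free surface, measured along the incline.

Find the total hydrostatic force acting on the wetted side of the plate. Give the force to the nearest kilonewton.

F ≈ 156 kN

γ = 1.025 × 9.81 = 10.05525 kN/m³.
Let θ = 49° be the plate's angle to the horizontal; measure y along the incline from where the plane meets the free surface. Vertical depth h = y·sinθ with sinθ = 0.754710.
The centroid lies 4r/(3π) = 0.746967 m above the diameter, so r − 4r/(3π) = 1.76 − 0.746967 = 1.01303 m below the topmost point, so y_c = 3.2 + 1.01303 = 4.21303 m and h_c = 4.21303 × 0.754710 = 3.17962 m.
A = πr²/2 = π × 1.76²/2 = 4.8657 m².
Resultant F = γ·h_c·A = 10.05525 × 3.17962 × 4.8657 = 155.566 kN.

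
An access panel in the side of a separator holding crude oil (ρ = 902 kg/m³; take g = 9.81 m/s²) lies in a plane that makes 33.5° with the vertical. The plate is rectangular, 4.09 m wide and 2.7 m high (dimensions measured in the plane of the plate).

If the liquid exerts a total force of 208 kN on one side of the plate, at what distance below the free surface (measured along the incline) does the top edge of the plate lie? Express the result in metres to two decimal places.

γ = ρg = 902 × 9.81 / 1000 = 8.84862 kN/m³.
A = 4.09 × 2.7 = 11.043 m².
From F = γ·h_c·A, the centroid depth is h_c = 208/(8.84862 × 11.043) = 2.12863 m.
The plate makes 33.5° with the vertical, i.e. θ = 90° − 33.5° = 56.5° to the horizontal. Measuring y along the incline from the free-surface line, vertical depth h = y·sinθ with sinθ = 0.833886.
Along the incline, y_c = h_c/sinθ = 2.12863/0.833886 = 2.55266 m.
The centroid lies 2.7/2 = 1.35 m below the top edge, so the top edge sits at y_top = 2.55266 − 1.35 = 1.20266 m along the incline.

y_top ≈ 1.20 m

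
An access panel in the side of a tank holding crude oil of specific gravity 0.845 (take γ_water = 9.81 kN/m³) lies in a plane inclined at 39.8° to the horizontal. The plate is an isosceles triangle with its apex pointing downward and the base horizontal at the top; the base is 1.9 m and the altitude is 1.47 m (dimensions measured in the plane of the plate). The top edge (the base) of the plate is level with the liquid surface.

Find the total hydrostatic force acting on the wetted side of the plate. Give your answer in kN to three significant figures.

γ = 0.845 × 9.81 = 8.28945 kN/m³.
Let θ = 39.8° be the plate's angle to the horizontal; measure y along the incline from where the plane meets the free surface. Vertical depth h = y·sinθ with sinθ = 0.640110.
With the apex down, the centroid sits h/3 = 1.47/3 = 0.49 m below the base (the top edge), so y_c = 0.49 m and h_c = 0.49 × 0.640110 = 0.313654 m.
A = ½ × 1.9 × 1.47 = 1.3965 m².
Resultant F = γ·h_c·A = 8.28945 × 0.313654 × 1.3965 = 3.63093 kN.

F ≈ 3.63 kN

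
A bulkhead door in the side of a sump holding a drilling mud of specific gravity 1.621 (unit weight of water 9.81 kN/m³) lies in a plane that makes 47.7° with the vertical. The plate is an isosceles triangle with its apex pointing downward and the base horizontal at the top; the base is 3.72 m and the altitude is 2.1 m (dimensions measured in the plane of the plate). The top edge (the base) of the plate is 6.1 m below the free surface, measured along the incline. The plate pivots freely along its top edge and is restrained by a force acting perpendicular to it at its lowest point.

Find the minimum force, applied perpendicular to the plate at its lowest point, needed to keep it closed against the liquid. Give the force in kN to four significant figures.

γ = 1.621 × 9.81 = 15.90201 kN/m³.
The plate makes 47.7° with the vertical, i.e. θ = 90° − 47.7° = 42.3° to the horizontal. Measuring y along the incline from the free-surface line, vertical depth h = y·sinθ with sinθ = 0.673013.
With the apex down, the centroid sits h/3 = 2.1/3 = 0.7 m below the base (the top edge), so y_c = 6.1 + 0.7 = 6.8 m and h_c = 6.8 × 0.673013 = 4.57649 m.
A = ½ × 3.72 × 2.1 = 3.906 m².
Resultant F = γ·h_c·A = 15.90201 × 4.57649 × 3.906 = 284.261 kN.
I_c = b·h³/36 = 3.72 × 2.1³/36 = 0.95697 m⁴.
Centre of pressure: y_p = y_c + I_c/(y_c·A) = 6.8 + 0.95697/(6.8 × 3.906) = 6.8 + 0.0360294 = 6.83603 m along the plane.
The resultant acts 0.7 + 0.0360294 = 0.736029 m (along the plate) below the hinge at the top edge, so the moment about the hinge is M = F × 0.736029 = 284.261 × 0.736029 = 209.224 kN·m.
A normal force at the bottom, 2.1 m from the hinge, must supply this moment: P = 209.224/2.1 = 99.6305 kN.

P ≈ 99.63 kN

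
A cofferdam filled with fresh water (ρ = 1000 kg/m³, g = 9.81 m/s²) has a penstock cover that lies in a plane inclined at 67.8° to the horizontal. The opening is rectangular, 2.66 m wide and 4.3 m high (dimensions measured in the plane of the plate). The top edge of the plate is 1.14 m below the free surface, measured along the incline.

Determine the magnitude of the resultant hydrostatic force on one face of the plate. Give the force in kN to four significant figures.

γ = ρg = 1000 × 9.81 = 9810 N/m³ = 9.81 kN/m³.
Let θ = 67.8° be the plate's angle to the horizontal; measure y along the incline from where the plane meets the free surface. Vertical depth h = y·sinθ with sinθ = 0.925871.
The centroid lies 4.3/2 = 2.15 m below the top edge, so y_c = 1.14 + 2.15 = 3.29 m and h_c = 3.29 × 0.925871 = 3.04612 m.
A = 2.66 × 4.3 = 11.438 m².
Resultant F = γ·h_c·A = 9.81 × 3.04612 × 11.438 = 341.795 kN.

F ≈ 341.8 kN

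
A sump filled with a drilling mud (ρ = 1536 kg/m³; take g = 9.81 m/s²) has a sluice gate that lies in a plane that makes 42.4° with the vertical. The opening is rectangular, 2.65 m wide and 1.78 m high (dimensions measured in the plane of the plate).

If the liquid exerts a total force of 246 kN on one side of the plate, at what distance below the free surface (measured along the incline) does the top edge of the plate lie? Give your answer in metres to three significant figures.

γ = ρg = 1536 × 9.81 / 1000 = 15.06816 kN/m³.
A = 2.65 × 1.78 = 4.717 m².
From F = γ·h_c·A, the centroid depth is h_c = 246/(15.06816 × 4.717) = 3.46106 m.
The plate makes 42.4° with the vertical, i.e. θ = 90° − 42.4° = 47.6° to the horizontal. Measuring y along the incline from the free-surface line, vertical depth h = y·sinθ with sinθ = 0.738455.
Along the incline, y_c = h_c/sinθ = 3.46106/0.738455 = 4.68689 m.
The centroid lies 1.78/2 = 0.89 m below the top edge, so the top edge sits at y_top = 4.68689 − 0.89 = 3.79689 m along the incline.

y_top ≈ 3.80 m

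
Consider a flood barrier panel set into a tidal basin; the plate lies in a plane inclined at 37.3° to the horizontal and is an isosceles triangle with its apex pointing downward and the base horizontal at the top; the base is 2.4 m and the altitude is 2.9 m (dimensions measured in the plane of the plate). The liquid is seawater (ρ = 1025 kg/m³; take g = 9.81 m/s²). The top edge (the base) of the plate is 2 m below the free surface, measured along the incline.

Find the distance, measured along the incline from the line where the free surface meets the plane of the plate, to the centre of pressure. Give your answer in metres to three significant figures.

γ = ρg = 1025 × 9.81 / 1000 = 10.05525 kN/m³.
Let θ = 37.3° be the plate's angle to the horizontal; measure y along the incline from where the plane meets the free surface. Vertical depth h = y·sinθ with sinθ = 0.605988.
With the apex down, the centroid sits h/3 = 2.9/3 = 0.966667 m below the base (the top edge), so y_c = 2 + 0.966667 = 2.96667 m and h_c = 2.96667 × 0.605988 = 1.79777 m.
A = ½ × 2.4 × 2.9 = 3.48 m².
Resultant F = γ·h_c·A = 10.05525 × 1.79777 × 3.48 = 62.9081 kN.
I_c = b·h³/36 = 2.4 × 2.9³/36 = 1.62593 m⁴.
Centre of pressure: y_p = y_c + I_c/(y_c·A) = 2.96667 + 1.62593/(2.96667 × 3.48) = 2.96667 + 0.15749 = 3.12416 m along the plane.

y_p = 3.12 m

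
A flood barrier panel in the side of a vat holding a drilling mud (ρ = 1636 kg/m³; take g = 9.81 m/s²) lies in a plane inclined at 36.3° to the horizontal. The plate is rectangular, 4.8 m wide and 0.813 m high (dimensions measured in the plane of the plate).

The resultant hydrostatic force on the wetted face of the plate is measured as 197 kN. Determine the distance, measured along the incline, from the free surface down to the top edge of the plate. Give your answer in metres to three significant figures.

γ = ρg = 1636 × 9.81 / 1000 = 16.04916 kN/m³.
A = 4.8 × 0.813 = 3.9024 m².
From F = γ·h_c·A, the centroid depth is h_c = 197/(16.04916 × 3.9024) = 3.14545 m.
Let θ = 36.3° be the plate's angle to the horizontal; measure y along the incline from where the plane meets the free surface. Vertical depth h = y·sinθ with sinθ = 0.592013.
Along the incline, y_c = h_c/sinθ = 3.14545/0.592013 = 5.31314 m.
The centroid lies 0.813/2 = 0.4065 m below the top edge, so the top edge sits at y_top = 5.31314 − 0.4065 = 4.90664 m along the incline.

y_top ≈ 4.91 m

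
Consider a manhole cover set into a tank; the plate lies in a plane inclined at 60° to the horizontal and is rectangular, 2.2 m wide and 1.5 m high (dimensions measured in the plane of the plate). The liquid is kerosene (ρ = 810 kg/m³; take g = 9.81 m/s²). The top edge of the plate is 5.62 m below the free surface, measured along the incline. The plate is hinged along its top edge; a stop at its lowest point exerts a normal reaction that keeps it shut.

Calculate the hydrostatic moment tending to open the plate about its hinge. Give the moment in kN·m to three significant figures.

M ≈ 113 kN·m

γ = ρg = 810 × 9.81 / 1000 = 7.9461 kN/m³.
Let θ = 60° be the plate's angle to the horizontal; measure y along the incline from where the plane meets the free surface. Vertical depth h = y·sinθ with sinθ = 0.866025.
The centroid lies 1.5/2 = 0.75 m below the top edge, so y_c = 5.62 + 0.75 = 6.37 m and h_c = 6.37 × 0.866025 = 5.51658 m.
A = 2.2 × 1.5 = 3.3 m².
Resultant F = γ·h_c·A = 7.9461 × 5.51658 × 3.3 = 144.656 kN.
I_c = b·h³/12 = 2.2 × 1.5³/12 = 0.61875 m⁴.
Centre of pressure: y_p = y_c + I_c/(y_c·A) = 6.37 + 0.61875/(6.37 × 3.3) = 6.37 + 0.0294349 = 6.39943 m along the plane.
The resultant acts 0.75 + 0.0294349 = 0.779435 m (along the plate) below the hinge at the top edge, so the moment about the hinge is M = F × 0.779435 = 144.656 × 0.779435 = 112.75 kN·m.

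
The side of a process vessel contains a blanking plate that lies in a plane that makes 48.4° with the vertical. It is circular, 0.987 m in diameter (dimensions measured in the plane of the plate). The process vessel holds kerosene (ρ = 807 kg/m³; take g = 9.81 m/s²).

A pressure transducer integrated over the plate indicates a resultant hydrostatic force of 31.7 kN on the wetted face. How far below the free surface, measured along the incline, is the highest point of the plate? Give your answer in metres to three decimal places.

y_top ≈ 7.389 m

γ = ρg = 807 × 9.81 / 1000 = 7.91667 kN/m³.
A = π(0.4935)² = 0.765111 m².
From F = γ·h_c·A, the centroid depth is h_c = 31.7/(7.91667 × 0.765111) = 5.2335 m.
The plate makes 48.4° with the vertical, i.e. θ = 90° − 48.4° = 41.6° to the horizontal. Measuring y along the incline from the free-surface line, vertical depth h = y·sinθ with sinθ = 0.663926.
Along the incline, y_c = h_c/sinθ = 5.2335/0.663926 = 7.88266 m.
The centroid is at the centre, 0.4935 m below the top of the plate, so the highest point sits at y_top = 7.88266 − 0.4935 = 7.38916 m along the incline.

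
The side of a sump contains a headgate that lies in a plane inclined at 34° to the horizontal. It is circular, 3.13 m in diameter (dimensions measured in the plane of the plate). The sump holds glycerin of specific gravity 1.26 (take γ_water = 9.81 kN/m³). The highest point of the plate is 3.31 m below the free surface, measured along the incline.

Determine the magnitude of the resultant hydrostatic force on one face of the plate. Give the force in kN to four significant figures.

F ≈ 259.3 kN

γ = 1.26 × 9.81 = 12.3606 kN/m³.
Let θ = 34° be the plate's angle to the horizontal; measure y along the incline from where the plane meets the free surface. Vertical depth h = y·sinθ with sinθ = 0.559193.
The centroid is at the centre, 1.565 m below the top of the plate, so y_c = 3.31 + 1.565 = 4.875 m and h_c = 4.875 × 0.559193 = 2.72607 m.
A = π(1.565)² = 7.69447 m².
Resultant F = γ·h_c·A = 12.3606 × 2.72607 × 7.69447 = 259.272 kN.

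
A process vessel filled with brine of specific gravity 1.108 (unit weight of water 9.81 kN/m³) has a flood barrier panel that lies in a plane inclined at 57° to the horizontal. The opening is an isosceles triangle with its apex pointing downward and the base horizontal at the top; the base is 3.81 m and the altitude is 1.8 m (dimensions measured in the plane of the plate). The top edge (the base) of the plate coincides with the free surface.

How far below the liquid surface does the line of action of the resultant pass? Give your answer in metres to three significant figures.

h_p = 0.755 m

γ = 1.108 × 9.81 = 10.86948 kN/m³.
Let θ = 57° be the plate's angle to the horizontal; measure y along the incline from where the plane meets the free surface. Vertical depth h = y·sinθ with sinθ = 0.838671.
With the apex down, the centroid sits h/3 = 1.8/3 = 0.6 m below the base (the top edge), so y_c = 0.6 m and h_c = 0.6 × 0.838671 = 0.503203 m.
A = ½ × 3.81 × 1.8 = 3.429 m².
Resultant F = γ·h_c·A = 10.86948 × 0.503203 × 3.429 = 18.7551 kN.
I_c = b·h³/36 = 3.81 × 1.8³/36 = 0.61722 m⁴.
Centre of pressure: y_p = y_c + I_c/(y_c·A) = 0.6 + 0.61722/(0.6 × 3.429) = 0.6 + 0.3 = 0.9 m along the plane.
Vertically, h_p = y_p·sinθ = 0.9 × 0.838671 = 0.754804 m.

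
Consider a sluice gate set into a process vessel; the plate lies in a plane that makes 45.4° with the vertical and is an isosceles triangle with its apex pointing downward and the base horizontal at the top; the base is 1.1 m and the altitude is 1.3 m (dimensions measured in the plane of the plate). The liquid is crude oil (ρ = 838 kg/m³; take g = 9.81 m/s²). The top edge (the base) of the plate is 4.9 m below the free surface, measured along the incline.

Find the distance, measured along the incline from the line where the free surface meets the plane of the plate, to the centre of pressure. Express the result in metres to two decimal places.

γ = ρg = 838 × 9.81 / 1000 = 8.22078 kN/m³.
The plate makes 45.4° with the vertical, i.e. θ = 90° − 45.4° = 44.6° to the horizontal. Measuring y along the incline from the free-surface line, vertical depth h = y·sinθ with sinθ = 0.702153.
With the apex down, the centroid sits h/3 = 1.3/3 = 0.433333 m below the base (the top edge), so y_c = 4.9 + 0.433333 = 5.33333 m and h_c = 5.33333 × 0.702153 = 3.74481 m.
A = ½ × 1.1 × 1.3 = 0.715 m².
Resultant F = γ·h_c·A = 8.22078 × 3.74481 × 0.715 = 22.0115 kN.
I_c = b·h³/36 = 1.1 × 1.3³/36 = 0.0671306 m⁴.
Centre of pressure: y_p = y_c + I_c/(y_c·A) = 5.33333 + 0.0671306/(5.33333 × 0.715) = 5.33333 + 0.0176042 = 5.35093 m along the plane.

y_p = 5.35 m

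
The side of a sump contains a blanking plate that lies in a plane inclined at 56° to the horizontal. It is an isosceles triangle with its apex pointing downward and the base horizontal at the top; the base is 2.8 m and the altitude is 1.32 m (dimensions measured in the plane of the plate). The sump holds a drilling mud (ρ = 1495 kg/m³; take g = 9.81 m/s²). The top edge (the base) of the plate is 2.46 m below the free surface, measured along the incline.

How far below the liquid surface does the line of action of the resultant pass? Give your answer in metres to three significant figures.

h_p = 2.43 m

γ = ρg = 1495 × 9.81 / 1000 = 14.66595 kN/m³.
Let θ = 56° be the plate's angle to the horizontal; measure y along the incline from where the plane meets the free surface. Vertical depth h = y·sinθ with sinθ = 0.829038.
With the apex down, the centroid sits h/3 = 1.32/3 = 0.44 m below the base (the top edge), so y_c = 2.46 + 0.44 = 2.9 m and h_c = 2.9 × 0.829038 = 2.40421 m.
A = ½ × 2.8 × 1.32 = 1.848 m².
Resultant F = γ·h_c·A = 14.66595 × 2.40421 × 1.848 = 65.1605 kN.
I_c = b·h³/36 = 2.8 × 1.32³/36 = 0.178886 m⁴.
Centre of pressure: y_p = y_c + I_c/(y_c·A) = 2.9 + 0.178886/(2.9 × 1.848) = 2.9 + 0.0333792 = 2.93338 m along the plane.
Vertically, h_p = y_p·sinθ = 2.93338 × 0.829038 = 2.43188 m.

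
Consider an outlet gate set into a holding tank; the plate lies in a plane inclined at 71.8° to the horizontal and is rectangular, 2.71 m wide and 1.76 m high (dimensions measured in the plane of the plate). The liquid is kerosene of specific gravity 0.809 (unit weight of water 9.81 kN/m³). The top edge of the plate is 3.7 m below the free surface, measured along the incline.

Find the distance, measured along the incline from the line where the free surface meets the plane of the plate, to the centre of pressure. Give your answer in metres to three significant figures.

γ = 0.809 × 9.81 = 7.93629 kN/m³.
Let θ = 71.8° be the plate's angle to the horizontal; measure y along the incline from where the plane meets the free surface. Vertical depth h = y·sinθ with sinθ = 0.949972.
The centroid lies 1.76/2 = 0.88 m below the top edge, so y_c = 3.7 + 0.88 = 4.58 m and h_c = 4.58 × 0.949972 = 4.35087 m.
A = 2.71 × 1.76 = 4.7696 m².
Resultant F = γ·h_c·A = 7.93629 × 4.35087 × 4.7696 = 164.693 kN.
I_c = b·h³/12 = 2.71 × 1.76³/12 = 1.23119 m⁴.
Centre of pressure: y_p = y_c + I_c/(y_c·A) = 4.58 + 1.23119/(4.58 × 4.7696) = 4.58 + 0.0563609 = 4.63636 m along the plane.

y_p = 4.64 m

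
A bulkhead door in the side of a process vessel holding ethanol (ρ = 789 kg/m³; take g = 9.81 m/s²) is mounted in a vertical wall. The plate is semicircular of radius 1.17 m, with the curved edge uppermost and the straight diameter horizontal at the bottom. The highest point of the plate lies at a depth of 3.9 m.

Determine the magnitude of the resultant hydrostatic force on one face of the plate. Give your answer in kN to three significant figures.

γ = ρg = 789 × 9.81 / 1000 = 7.74009 kN/m³.
The centroid lies 4r/(3π) = 0.496563 m above the diameter, so r − 4r/(3π) = 1.17 − 0.496563 = 0.673437 m below the topmost point, so the centroid depth is h_c = 3.9 + 0.673437 = 4.57344 m.
A = πr²/2 = π × 1.17²/2 = 2.15026 m².
Resultant F = γ·h_c·A = 7.74009 × 4.57344 × 2.15026 = 76.1167 kN.

F ≈ 76.1 kN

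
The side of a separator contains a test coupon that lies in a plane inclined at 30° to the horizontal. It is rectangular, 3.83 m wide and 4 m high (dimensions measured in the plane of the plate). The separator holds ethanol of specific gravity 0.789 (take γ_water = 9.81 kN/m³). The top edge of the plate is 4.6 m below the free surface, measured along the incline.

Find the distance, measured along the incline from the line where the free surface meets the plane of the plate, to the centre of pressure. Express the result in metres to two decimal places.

y_p = 6.80 m

γ = 0.789 × 9.81 = 7.74009 kN/m³.
Let θ = 30° be the plate's angle to the horizontal; measure y along the incline from where the plane meets the free surface. Vertical depth h = y·sinθ with sinθ = 0.500000.
The centroid lies 4/2 = 2 m below the top edge, so y_c = 4.6 + 2 = 6.6 m and h_c = 6.6 × 0.500000 = 3.3 m.
A = 3.83 × 4 = 15.32 m².
Resultant F = γ·h_c·A = 7.74009 × 3.3 × 15.32 = 391.308 kN.
I_c = b·h³/12 = 3.83 × 4³/12 = 20.4267 m⁴.
Centre of pressure: y_p = y_c + I_c/(y_c·A) = 6.6 + 20.4267/(6.6 × 15.32) = 6.6 + 0.202021 = 6.80202 m along the plane.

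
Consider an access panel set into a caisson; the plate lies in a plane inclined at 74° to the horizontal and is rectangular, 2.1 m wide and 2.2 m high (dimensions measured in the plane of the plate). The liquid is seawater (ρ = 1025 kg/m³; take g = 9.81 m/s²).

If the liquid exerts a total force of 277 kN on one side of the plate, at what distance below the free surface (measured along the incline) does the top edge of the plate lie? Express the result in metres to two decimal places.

γ = ρg = 1025 × 9.81 / 1000 = 10.05525 kN/m³.
A = 2.1 × 2.2 = 4.62 m².
From F = γ·h_c·A, the centroid depth is h_c = 277/(10.05525 × 4.62) = 5.96273 m.
Let θ = 74° be the plate's angle to the horizontal; measure y along the incline from where the plane meets the free surface. Vertical depth h = y·sinθ with sinθ = 0.961262.
Along the incline, y_c = h_c/sinθ = 5.96273/0.961262 = 6.20302 m.
The centroid lies 2.2/2 = 1.1 m below the top edge, so the top edge sits at y_top = 6.20302 − 1.1 = 5.10302 m along the incline.

y_top ≈ 5.10 m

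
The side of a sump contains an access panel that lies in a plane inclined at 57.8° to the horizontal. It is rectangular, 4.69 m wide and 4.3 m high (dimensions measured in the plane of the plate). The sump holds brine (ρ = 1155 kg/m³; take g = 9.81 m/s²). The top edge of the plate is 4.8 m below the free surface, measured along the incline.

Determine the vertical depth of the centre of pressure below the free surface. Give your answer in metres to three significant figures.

γ = ρg = 1155 × 9.81 / 1000 = 11.33055 kN/m³.
Let θ = 57.8° be the plate's angle to the horizontal; measure y along the incline from where the plane meets the free surface. Vertical depth h = y·sinθ with sinθ = 0.846193.
The centroid lies 4.3/2 = 2.15 m below the top edge, so y_c = 4.8 + 2.15 = 6.95 m and h_c = 6.95 × 0.846193 = 5.88104 m.
A = 4.69 × 4.3 = 20.167 m².
Resultant F = γ·h_c·A = 11.33055 × 5.88104 × 20.167 = 1343.84 kN.
I_c = b·h³/12 = 4.69 × 4.3³/12 = 31.074 m⁴.
Centre of pressure: y_p = y_c + I_c/(y_c·A) = 6.95 + 31.074/(6.95 × 20.167) = 6.95 + 0.221703 = 7.1717 m along the plane.
Vertically, h_p = y_p·sinθ = 7.1717 × 0.846193 = 6.06864 m.

h_p = 6.07 m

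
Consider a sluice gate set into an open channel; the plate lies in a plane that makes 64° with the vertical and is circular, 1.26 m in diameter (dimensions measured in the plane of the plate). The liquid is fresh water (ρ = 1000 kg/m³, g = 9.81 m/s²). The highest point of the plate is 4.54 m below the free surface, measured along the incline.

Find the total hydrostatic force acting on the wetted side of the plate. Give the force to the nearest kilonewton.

F ≈ 28 kN

γ = ρg = 1000 × 9.81 = 9810 N/m³ = 9.81 kN/m³.
The plate makes 64° with the vertical, i.e. θ = 90° − 64° = 26° to the horizontal. Measuring y along the incline from the free-surface line, vertical depth h = y·sinθ with sinθ = 0.438371.
The centroid is at the centre, 0.63 m below the top of the plate, so y_c = 4.54 + 0.63 = 5.17 m and h_c = 5.17 × 0.438371 = 2.26638 m.
A = π(0.63)² = 1.2469 m².
Resultant F = γ·h_c·A = 9.81 × 2.26638 × 1.2469 = 27.7226 kN.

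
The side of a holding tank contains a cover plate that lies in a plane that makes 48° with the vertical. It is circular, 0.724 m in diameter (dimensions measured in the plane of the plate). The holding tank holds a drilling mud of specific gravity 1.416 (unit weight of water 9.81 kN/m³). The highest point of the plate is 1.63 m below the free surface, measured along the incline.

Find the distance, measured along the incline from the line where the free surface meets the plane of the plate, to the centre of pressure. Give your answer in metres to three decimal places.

γ = 1.416 × 9.81 = 13.89096 kN/m³.
The plate makes 48° with the vertical, i.e. θ = 90° − 48° = 42° to the horizontal. Measuring y along the incline from the free-surface line, vertical depth h = y·sinθ with sinθ = 0.669131.
The centroid is at the centre, 0.362 m below the top of the plate, so y_c = 1.63 + 0.362 = 1.992 m and h_c = 1.992 × 0.669131 = 1.33291 m.
A = π(0.362)² = 0.411687 m².
Resultant F = γ·h_c·A = 13.89096 × 1.33291 × 0.411687 = 7.62255 kN.
I_c = πr⁴/4 = π × 0.362⁴/4 = 0.0134873 m⁴.
Centre of pressure: y_p = y_c + I_c/(y_c·A) = 1.992 + 0.0134873/(1.992 × 0.411687) = 1.992 + 0.0164463 = 2.00845 m along the plane.

y_p = 2.008 m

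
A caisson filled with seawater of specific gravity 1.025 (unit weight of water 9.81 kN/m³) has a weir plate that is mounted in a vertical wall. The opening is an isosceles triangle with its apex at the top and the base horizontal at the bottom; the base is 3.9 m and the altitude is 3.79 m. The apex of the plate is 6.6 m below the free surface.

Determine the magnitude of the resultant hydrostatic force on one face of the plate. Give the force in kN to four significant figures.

F ≈ 678.2 kN

γ = 1.025 × 9.81 = 10.05525 kN/m³.
With the apex up, the centroid sits 2h/3 = 2 × 3.79/3 = 2.52667 m below the apex, so the centroid depth is h_c = 6.6 + 2.52667 = 9.12667 m.
A = ½ × 3.9 × 3.79 = 7.3905 m².
Resultant F = γ·h_c·A = 10.05525 × 9.12667 × 7.3905 = 678.233 kN.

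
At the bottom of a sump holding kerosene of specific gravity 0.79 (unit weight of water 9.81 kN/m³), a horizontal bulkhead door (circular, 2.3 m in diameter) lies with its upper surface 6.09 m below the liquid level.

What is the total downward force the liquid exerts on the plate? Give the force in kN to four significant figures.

F ≈ 196.1 kN

γ = 0.79 × 9.81 = 7.7499 kN/m³.
The plate is horizontal, so pressure is uniform at p = γ·h = 7.7499 × 6.09 = 47.1969 kN/m².
A = π(1.15)² = 4.15476 m².
F = p·A = 47.1969 × 4.15476 = 196.092 kN.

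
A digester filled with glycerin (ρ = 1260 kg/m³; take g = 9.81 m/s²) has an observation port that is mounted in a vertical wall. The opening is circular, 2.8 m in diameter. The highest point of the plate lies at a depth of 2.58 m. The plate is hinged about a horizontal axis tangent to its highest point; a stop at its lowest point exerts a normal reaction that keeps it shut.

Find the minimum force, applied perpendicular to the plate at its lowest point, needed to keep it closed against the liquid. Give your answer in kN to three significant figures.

γ = ρg = 1260 × 9.81 / 1000 = 12.3606 kN/m³.
The centroid is at the centre, 1.4 m below the top of the plate, so the centroid depth is h_c = 2.58 + 1.4 = 3.98 m.
A = π(1.4)² = 6.15752 m².
Resultant F = γ·h_c·A = 12.3606 × 3.98 × 6.15752 = 302.92 kN.
I_c = πr⁴/4 = π × 1.4⁴/4 = 3.01719 m⁴.
Centre of pressure: y_p = y_c + I_c/(y_c·A) = 3.98 + 3.01719/(3.98 × 6.15752) = 3.98 + 0.123116 = 4.10312 m along the plane.
The resultant acts 1.4 + 0.123116 = 1.52312 m (along the plate) below the hinge at the top edge, so the moment about the hinge is M = F × 1.52312 = 302.92 × 1.52312 = 461.384 kN·m.
A normal force at the bottom, 2.8 m from the hinge, must supply this moment: P = 461.384/2.8 = 164.78 kN.

P ≈ 165 kN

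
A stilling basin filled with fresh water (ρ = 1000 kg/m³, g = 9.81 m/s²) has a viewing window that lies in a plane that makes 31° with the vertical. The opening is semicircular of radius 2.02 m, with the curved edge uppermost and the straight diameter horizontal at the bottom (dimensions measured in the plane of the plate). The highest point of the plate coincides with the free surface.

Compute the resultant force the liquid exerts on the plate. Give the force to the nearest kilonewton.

γ = ρg = 1000 × 9.81 = 9810 N/m³ = 9.81 kN/m³.
The plate makes 31° with the vertical, i.e. θ = 90° − 31° = 59° to the horizontal. Measuring y along the incline from the free-surface line, vertical depth h = y·sinθ with sinθ = 0.857167.
The centroid lies 4r/(3π) = 0.857315 m above the diameter, so r − 4r/(3π) = 2.02 − 0.857315 = 1.16268 m below the topmost point, so y_c = 1.16268 m and h_c = 1.16268 × 0.857167 = 0.996611 m.
A = πr²/2 = π × 2.02²/2 = 6.40948 m².
Resultant F = γ·h_c·A = 9.81 × 0.996611 × 6.40948 = 62.6639 kN.

F ≈ 63 kN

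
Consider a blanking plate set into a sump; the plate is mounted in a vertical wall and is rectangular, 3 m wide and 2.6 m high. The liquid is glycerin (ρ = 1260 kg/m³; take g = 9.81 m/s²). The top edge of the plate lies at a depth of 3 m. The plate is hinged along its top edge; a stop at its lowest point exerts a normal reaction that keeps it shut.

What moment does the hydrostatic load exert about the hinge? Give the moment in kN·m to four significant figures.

M ≈ 593.3 kN·m

γ = ρg = 1260 × 9.81 / 1000 = 12.3606 kN/m³.
The centroid lies 2.6/2 = 1.3 m below the top edge, so the centroid depth is h_c = 3 + 1.3 = 4.3 m.
A = 3 × 2.6 = 7.8 m².
Resultant F = γ·h_c·A = 12.3606 × 4.3 × 7.8 = 414.575 kN.
I_c = b·h³/12 = 3 × 2.6³/12 = 4.394 m⁴.
Centre of pressure: y_p = y_c + I_c/(y_c·A) = 4.3 + 4.394/(4.3 × 7.8) = 4.3 + 0.131008 = 4.43101 m along the plane.
The resultant acts 1.3 + 0.131008 = 1.43101 m (along the plate) below the hinge at the top edge, so the moment about the hinge is M = F × 1.43101 = 414.575 × 1.43101 = 593.261 kN·m.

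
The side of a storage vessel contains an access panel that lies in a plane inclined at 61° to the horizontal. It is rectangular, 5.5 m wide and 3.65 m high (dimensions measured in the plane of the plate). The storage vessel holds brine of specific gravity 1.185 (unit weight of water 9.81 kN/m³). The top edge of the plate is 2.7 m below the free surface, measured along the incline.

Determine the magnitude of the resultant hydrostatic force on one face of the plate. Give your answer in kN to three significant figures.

F ≈ 924 kN

γ = 1.185 × 9.81 = 11.62485 kN/m³.
Let θ = 61° be the plate's angle to the horizontal; measure y along the incline from where the plane meets the free surface. Vertical depth h = y·sinθ with sinθ = 0.874620.
The centroid lies 3.65/2 = 1.825 m below the top edge, so y_c = 2.7 + 1.825 = 4.525 m and h_c = 4.525 × 0.874620 = 3.95766 m.
A = 5.5 × 3.65 = 20.075 m².
Resultant F = γ·h_c·A = 11.62485 × 3.95766 × 20.075 = 923.595 kN.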